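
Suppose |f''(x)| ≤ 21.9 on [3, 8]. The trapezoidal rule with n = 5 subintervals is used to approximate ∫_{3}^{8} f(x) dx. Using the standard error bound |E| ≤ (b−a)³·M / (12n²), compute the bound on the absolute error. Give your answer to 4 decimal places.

9.1250

|E| ≤ (5)³·21.9 / (12·5²) = 2737.5/300 = 9.1250.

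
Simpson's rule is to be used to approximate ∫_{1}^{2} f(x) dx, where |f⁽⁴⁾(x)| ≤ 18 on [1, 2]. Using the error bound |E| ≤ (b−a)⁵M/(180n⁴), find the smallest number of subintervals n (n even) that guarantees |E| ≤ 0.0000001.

32

Need 18/(180n⁴) ≤ 0.0000001.
n⁴ ≥ 18/(180·0.0000001) = 1e+06 ⇒ n ≥ 31.6228, so the smallest even n is 32. (n must be even for Simpson's rule.)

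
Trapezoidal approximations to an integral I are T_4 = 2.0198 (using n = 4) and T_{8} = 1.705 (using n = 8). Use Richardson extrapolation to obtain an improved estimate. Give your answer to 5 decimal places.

R = (4·T_{8} − T_4) / 3 = (4·1.705 − 2.0198)/3 = (4.8002)/3 = 1.60007.

1.60007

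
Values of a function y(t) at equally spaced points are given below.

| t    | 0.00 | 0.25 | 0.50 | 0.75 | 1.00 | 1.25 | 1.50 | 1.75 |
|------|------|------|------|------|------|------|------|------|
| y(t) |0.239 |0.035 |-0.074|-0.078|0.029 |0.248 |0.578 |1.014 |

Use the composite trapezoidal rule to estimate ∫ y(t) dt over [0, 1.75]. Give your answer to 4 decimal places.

h = 0.25, n = 7.
(h/2)·[y₀ + 2y₁ + 2y₂ + 2y₃ + 2y₄ + 2y₅ + 2y₆ + y₇] = 0.125·(2.729) = 0.3411.

0.3411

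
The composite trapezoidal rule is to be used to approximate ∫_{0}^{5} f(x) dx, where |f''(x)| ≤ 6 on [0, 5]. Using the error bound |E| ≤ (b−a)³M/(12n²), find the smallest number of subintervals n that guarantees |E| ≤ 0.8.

9

Need 750/(12n²) ≤ 0.8.
n² ≥ 750/(12·0.8) = 78.125 ⇒ n ≥ 8.8388, so the smallest n is 9.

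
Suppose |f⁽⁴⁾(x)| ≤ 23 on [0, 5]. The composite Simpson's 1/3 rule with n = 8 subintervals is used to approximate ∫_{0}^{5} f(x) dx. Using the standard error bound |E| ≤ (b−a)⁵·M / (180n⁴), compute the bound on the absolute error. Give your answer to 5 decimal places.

0.09749

|E| ≤ (5)⁵·23 / (180·8⁴) = 71875/737280 = 0.09749.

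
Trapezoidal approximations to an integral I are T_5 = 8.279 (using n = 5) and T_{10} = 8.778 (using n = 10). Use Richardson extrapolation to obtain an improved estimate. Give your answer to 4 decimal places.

8.9443

R = (4·T_{10} − T_5) / 3 = (4·8.778 − 8.279)/3 = (26.833)/3 = 8.9443.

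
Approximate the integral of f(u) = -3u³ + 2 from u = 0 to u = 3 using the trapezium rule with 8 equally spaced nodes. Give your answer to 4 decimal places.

h = (3 − 0)/7 = 0.428571.
Nodes u₀,…,u₇ = 0, 0.428571, 0.857143, 1.285714, 1.714286, 2.142857, 2.571429, 3.
f(u) = -3u³ + 2: f₀=2, f₁=1.763848, f₂=0.110787, f₃=-4.376093, f₄=-13.113703, f₅=-27.518950, f₆=-49.008746, f₇=-79.
(h/2)·[f₀ + 2f₁ + 2f₂ + 2f₃ + 2f₄ + 2f₅ + 2f₆ + f₇] = 0.214286·(-261.285714) = -55.9898.

-55.9898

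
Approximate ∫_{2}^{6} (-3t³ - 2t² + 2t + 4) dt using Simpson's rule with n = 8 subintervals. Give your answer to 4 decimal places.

-1050.6667

h = (6 − 2)/8 = 0.5.
Nodes t₀,…,t₈ = 2, 2.5, 3, 3.5, 4, 4.5, 5, 5.5, 6.
f(t) = -3t³ - 2t² + 2t + 4: f₀=-24, f₁=-50.375, f₂=-89, f₃=-142.125, f₄=-212, f₅=-300.875, f₆=-411, f₇=-544.625, f₈=-704.
(h/3)·[f₀ + 4f₁ + 2f₂ + 4f₃ + 2f₄ + 4f₅ + 2f₆ + 4f₇ + f₈] = 0.166667·(-6304) = -1050.6667.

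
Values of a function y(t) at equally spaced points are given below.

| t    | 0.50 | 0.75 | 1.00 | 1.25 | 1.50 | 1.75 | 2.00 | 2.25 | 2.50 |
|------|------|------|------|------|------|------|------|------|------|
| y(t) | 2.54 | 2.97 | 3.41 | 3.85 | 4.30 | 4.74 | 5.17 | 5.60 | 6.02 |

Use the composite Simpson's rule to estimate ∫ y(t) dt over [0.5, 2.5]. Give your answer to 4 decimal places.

h = 0.25, n = 8.
(h/3)·[y₀ + 4y₁ + 2y₂ + 4y₃ + 2y₄ + 4y₅ + 2y₆ + 4y₇ + y₈] = 0.083333·(102.96) = 8.5800.

8.5800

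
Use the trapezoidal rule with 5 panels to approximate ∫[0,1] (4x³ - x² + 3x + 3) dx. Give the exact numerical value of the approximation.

5.2

h = (1 − 0)/5 = 0.2.
Nodes x₀,…,x₅ = 0, 0.2, 0.4, 0.6, 0.8, 1.
f(x) = 4x³ - x² + 3x + 3: f₀=3, f₁=3.592, f₂=4.296, f₃=5.304, f₄=6.808, f₅=9.
(h/2)·[f₀ + 2f₁ + 2f₂ + 2f₃ + 2f₄ + f₅] = 0.1·(52) = 5.2.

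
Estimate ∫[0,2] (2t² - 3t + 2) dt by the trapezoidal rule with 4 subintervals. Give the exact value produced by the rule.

h = (2 − 0)/4 = 0.5.
Nodes t₀,…,t₄ = 0, 0.5, 1, 1.5, 2.
f(t) = 2t² - 3t + 2: f₀=2, f₁=1, f₂=1, f₃=2, f₄=4.
(h/2)·[f₀ + 2f₁ + 2f₂ + 2f₃ + f₄] = 0.25·(14) = 3.5.

3.5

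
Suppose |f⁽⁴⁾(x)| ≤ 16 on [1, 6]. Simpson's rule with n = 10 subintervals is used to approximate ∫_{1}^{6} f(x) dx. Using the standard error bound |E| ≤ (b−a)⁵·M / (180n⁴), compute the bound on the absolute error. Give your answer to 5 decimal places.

|E| ≤ (5)⁵·16 / (180·10⁴) = 50000/1800000 = 0.02778.

0.02778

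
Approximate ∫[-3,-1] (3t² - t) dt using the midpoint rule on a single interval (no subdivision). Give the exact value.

M = (b−a)·f(-2) = 2·(14) = 28.

28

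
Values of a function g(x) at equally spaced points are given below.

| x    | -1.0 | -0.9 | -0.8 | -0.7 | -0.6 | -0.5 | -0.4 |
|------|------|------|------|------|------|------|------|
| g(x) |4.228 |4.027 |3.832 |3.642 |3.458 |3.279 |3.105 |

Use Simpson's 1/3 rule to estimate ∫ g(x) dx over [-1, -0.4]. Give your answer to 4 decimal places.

2.1902

h = 0.1, n = 6.
(h/3)·[y₀ + 4y₁ + 2y₂ + 4y₃ + 2y₄ + 4y₅ + y₆] = 0.033333·(65.705) = 2.1902.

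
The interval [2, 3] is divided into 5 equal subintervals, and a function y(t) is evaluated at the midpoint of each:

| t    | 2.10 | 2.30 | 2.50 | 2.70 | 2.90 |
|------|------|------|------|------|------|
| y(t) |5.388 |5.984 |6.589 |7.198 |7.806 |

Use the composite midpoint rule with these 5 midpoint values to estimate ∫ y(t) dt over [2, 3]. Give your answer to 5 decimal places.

6.59300

h = 0.2, n = 5.
h·[y(m₁) + y(m₂) + y(m₃) + y(m₄) + y(m₅)] = 0.2·(32.965) = 6.59300.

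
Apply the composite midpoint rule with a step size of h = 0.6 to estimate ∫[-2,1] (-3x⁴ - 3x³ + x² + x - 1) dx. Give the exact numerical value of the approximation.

-8.95902

h = (1 − (-2))/5 = 0.6.
Midpoints m₁,…,m₅ = -1.7, -1.1, -0.5, 0.1, 0.7.
f(m₁)=-10.1273, f(m₂)=-1.2893, f(m₃)=-1.0625, f(m₄)=-0.8933, f(m₅)=-1.5593.
h·[f(m₁) + f(m₂) + f(m₃) + f(m₄) + f(m₅)] = 0.6·(-14.9317) = -8.95902.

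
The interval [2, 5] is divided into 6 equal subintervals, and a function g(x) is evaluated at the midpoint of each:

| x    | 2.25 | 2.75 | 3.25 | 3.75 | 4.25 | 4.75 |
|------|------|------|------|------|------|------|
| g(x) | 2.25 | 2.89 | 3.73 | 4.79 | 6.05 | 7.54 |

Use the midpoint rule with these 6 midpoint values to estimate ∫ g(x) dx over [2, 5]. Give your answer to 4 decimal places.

h = 0.5, n = 6.
h·[y(m₁) + y(m₂) + y(m₃) + y(m₄) + y(m₅) + y(m₆)] = 0.5·(27.25) = 13.6250.

13.6250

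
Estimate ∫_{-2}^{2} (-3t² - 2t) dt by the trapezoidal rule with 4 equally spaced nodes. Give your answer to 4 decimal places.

-19.5556

h = (2 − (-2))/3 = 1.333333.
Nodes t₀,…,t₃ = -2, -0.666667, 0.666667, 2.
f(t) = -3t² - 2t: f₀=-8, f₁=0, f₂=-2.666667, f₃=-16.
(h/2)·[f₀ + 2f₁ + 2f₂ + f₃] = 0.666667·(-29.333333) = -19.5556.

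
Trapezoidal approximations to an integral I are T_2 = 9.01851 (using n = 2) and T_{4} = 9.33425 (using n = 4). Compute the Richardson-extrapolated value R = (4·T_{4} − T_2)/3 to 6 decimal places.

R = (4·T_{4} − T_2) / 3 = (4·9.33425 − 9.01851)/3 = (28.31849)/3 = 9.439497.

9.439497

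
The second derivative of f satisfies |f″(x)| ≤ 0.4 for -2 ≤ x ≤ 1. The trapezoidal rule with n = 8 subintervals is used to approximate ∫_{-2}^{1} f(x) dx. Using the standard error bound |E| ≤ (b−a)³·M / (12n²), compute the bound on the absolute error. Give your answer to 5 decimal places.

|E| ≤ (3)³·0.4 / (12·8²) = 10.8/768 = 0.01406.

0.01406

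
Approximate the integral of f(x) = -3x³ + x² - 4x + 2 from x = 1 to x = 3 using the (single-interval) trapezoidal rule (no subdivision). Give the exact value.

T = (b−a)/2 · [f(1) + f(3)] = 1·[(-4) + (-82)] = -86.

-86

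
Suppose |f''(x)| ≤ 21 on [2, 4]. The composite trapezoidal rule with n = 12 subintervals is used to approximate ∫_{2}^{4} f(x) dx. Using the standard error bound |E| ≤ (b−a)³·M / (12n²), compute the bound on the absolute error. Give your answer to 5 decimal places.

0.09722

|E| ≤ (2)³·21 / (12·12²) = 168/1728 = 0.09722.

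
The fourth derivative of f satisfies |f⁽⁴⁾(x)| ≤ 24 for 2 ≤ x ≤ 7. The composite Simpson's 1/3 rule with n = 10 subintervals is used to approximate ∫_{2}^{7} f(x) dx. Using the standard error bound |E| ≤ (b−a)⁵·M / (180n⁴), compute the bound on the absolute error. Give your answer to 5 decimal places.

|E| ≤ (5)⁵·24 / (180·10⁴) = 75000/1800000 = 0.04167.

0.04167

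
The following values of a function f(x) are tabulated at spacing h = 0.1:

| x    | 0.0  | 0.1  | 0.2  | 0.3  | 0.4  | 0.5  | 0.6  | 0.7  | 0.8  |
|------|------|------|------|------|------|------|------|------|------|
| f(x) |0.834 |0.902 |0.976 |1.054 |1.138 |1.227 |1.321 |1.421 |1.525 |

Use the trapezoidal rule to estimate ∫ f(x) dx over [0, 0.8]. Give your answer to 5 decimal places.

0.92185

h = 0.1, n = 8.
(h/2)·[y₀ + 2y₁ + 2y₂ + 2y₃ + 2y₄ + 2y₅ + 2y₆ + 2y₇ + y₈] = 0.05·(18.437) = 0.92185.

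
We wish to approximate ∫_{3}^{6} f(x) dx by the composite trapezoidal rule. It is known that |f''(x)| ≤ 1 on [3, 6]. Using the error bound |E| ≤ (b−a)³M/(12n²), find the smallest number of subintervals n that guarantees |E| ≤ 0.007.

18

Need 27/(12n²) ≤ 0.007.
n² ≥ 27/(12·0.007) = 321.429 ⇒ n ≥ 17.9284, so the smallest n is 18.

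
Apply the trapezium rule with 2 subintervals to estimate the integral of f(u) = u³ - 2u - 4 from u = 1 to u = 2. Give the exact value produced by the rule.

-3.0625

h = (2 − 1)/2 = 0.5.
Nodes u₀,…,u₂ = 1, 1.5, 2.
f(u) = u³ - 2u - 4: f₀=-5, f₁=-3.625, f₂=0.
(h/2)·[f₀ + 2f₁ + f₂] = 0.25·(-12.25) = -3.0625.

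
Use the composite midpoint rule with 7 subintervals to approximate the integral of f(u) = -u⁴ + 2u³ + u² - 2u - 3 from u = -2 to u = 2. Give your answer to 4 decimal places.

h = (2 − (-2))/7 = 0.571429.
Midpoints m₁,…,m₇ = -1.714286, -1.142857, -0.571429, 0, 0.571429, 1.142857, 1.714286.
f(m₁)=-15.344856, f(m₂)=-4.099542, f(m₃)=-2.010412, f(m₄)=-3, f(m₅)=-3.549771, f(m₆)=-2.700125, f(m₇)=-2.050396.
h·[f(m₁) + f(m₂) + f(m₃) + f(m₄) + f(m₅) + f(m₆) + f(m₇)] = 0.571429·(-32.755102) = -18.7172.

-18.7172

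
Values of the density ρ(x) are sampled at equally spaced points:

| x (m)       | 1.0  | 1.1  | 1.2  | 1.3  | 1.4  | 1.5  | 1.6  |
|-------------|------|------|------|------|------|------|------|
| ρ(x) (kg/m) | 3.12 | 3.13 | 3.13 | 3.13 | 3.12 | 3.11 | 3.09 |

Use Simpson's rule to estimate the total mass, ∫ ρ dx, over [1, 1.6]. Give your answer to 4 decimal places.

h = 0.1, n = 6.
(h/3)·[y₀ + 4y₁ + 2y₂ + 4y₃ + 2y₄ + 4y₅ + y₆] = 0.033333·(56.19) = 1.8730.

1.8730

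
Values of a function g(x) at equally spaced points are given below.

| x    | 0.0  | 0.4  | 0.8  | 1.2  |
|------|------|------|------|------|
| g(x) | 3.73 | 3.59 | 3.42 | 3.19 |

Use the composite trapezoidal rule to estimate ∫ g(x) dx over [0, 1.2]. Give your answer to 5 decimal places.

h = 0.4, n = 3.
(h/2)·[y₀ + 2y₁ + 2y₂ + y₃] = 0.2·(20.94) = 4.18800.

4.18800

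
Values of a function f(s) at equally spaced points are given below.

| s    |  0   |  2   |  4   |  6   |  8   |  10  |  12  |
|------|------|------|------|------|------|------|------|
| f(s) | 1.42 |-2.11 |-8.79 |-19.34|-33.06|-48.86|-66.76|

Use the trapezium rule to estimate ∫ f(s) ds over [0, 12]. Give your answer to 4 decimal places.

-289.6600

h = 2, n = 6.
(h/2)·[y₀ + 2y₁ + 2y₂ + 2y₃ + 2y₄ + 2y₅ + y₆] = 1·(-289.66) = -289.6600.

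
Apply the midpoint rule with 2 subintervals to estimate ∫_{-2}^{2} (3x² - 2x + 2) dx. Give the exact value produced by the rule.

h = (2 − (-2))/2 = 2.
Midpoints m₁,…,m₂ = -1, 1.
f(m₁)=7, f(m₂)=3.
h·[f(m₁) + f(m₂)] = 2·(10) = 20.

20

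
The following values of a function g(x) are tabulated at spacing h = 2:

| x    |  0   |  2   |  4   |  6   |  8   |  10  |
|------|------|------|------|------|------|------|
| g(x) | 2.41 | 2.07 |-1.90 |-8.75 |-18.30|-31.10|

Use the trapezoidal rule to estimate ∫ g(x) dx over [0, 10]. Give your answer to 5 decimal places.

-82.45000

h = 2, n = 5.
(h/2)·[y₀ + 2y₁ + 2y₂ + 2y₃ + 2y₄ + y₅] = 1·(-82.45) = -82.45000.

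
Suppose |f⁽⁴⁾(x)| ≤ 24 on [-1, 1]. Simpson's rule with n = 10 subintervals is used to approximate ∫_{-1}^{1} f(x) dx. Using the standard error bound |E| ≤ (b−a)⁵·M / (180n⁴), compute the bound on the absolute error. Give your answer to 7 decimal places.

|E| ≤ (2)⁵·24 / (180·10⁴) = 768/1800000 = 0.0004267.

0.0004267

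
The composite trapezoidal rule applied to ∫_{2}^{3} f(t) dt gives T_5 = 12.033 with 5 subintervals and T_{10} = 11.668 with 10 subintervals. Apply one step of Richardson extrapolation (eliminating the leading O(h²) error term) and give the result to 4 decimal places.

R = (4·T_{10} − T_5) / 3 = (4·11.668 − 12.033)/3 = (34.639)/3 = 11.5463.

11.5463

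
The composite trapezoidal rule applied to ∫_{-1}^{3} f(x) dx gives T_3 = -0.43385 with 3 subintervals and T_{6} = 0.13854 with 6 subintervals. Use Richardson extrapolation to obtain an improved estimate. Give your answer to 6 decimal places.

R = (4·T_{6} − T_3) / 3 = (4·0.13854 − (-0.43385))/3 = (0.98801)/3 = 0.329337.

0.329337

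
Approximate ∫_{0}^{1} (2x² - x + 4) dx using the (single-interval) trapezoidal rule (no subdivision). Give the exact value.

4.5

T = (b−a)/2 · [f(0) + f(1)] = 0.5·[4 + 5] = 4.5.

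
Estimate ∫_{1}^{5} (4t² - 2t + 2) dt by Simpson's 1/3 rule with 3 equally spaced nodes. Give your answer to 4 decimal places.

149.3333

h = (5 − 1)/2 = 2.
Nodes t₀,…,t₂ = 1, 3, 5.
f(t) = 4t² - 2t + 2: f₀=4, f₁=32, f₂=92.
(h/3)·[f₀ + 4f₁ + f₂] = 0.666667·(224) = 149.3333.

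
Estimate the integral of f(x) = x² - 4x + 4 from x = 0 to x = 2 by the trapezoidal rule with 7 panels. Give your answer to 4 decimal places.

h = (2 − 0)/7 = 0.285714.
Nodes x₀,…,x₇ = 0, 0.285714, 0.571429, 0.857143, 1.142857, 1.428571, 1.714286, 2.
f(x) = x² - 4x + 4: f₀=4, f₁=2.938776, f₂=2.040816, f₃=1.306122, f₄=0.734694, f₅=0.326531, f₆=0.081633, f₇=0.
(h/2)·[f₀ + 2f₁ + 2f₂ + 2f₃ + 2f₄ + 2f₅ + 2f₆ + f₇] = 0.142857·(18.857143) = 2.6939.

2.6939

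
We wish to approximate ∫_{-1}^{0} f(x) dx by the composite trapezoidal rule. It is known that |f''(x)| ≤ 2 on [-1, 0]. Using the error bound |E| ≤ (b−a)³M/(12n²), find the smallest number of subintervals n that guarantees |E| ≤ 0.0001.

Need 2/(12n²) ≤ 0.0001.
n² ≥ 2/(12·0.0001) = 1666.67 ⇒ n ≥ 40.8248, so the smallest n is 41.

41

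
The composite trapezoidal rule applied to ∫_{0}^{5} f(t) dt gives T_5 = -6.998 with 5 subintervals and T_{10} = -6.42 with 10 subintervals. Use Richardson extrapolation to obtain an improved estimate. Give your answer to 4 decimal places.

-6.2273

R = (4·T_{10} − T_5) / 3 = (4·(-6.42) − (-6.998))/3 = (-18.682)/3 = -6.2273.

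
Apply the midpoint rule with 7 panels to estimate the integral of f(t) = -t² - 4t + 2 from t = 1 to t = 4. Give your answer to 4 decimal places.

h = (4 − 1)/7 = 0.428571.
Midpoints m₁,…,m₇ = 1.214286, 1.642857, 2.071429, 2.5, 2.928571, 3.357143, 3.785714.
f(m₁)=-4.331633, f(m₂)=-7.270408, f(m₃)=-10.576531, f(m₄)=-14.25, f(m₅)=-18.290816, f(m₆)=-22.698980, f(m₇)=-27.474490.
h·[f(m₁) + f(m₂) + f(m₃) + f(m₄) + f(m₅) + f(m₆) + f(m₇)] = 0.428571·(-104.892857) = -44.9541.

-44.9541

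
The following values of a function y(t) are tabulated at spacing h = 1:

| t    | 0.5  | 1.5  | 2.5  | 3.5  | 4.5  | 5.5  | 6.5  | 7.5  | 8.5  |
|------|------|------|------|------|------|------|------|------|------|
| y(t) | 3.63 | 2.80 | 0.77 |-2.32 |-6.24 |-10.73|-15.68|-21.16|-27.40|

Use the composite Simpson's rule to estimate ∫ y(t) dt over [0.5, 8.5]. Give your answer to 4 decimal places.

h = 1, n = 8.
(h/3)·[y₀ + 4y₁ + 2y₂ + 4y₃ + 2y₄ + 4y₅ + 2y₆ + 4y₇ + y₈] = 0.333333·(-191.71) = -63.9033.

-63.9033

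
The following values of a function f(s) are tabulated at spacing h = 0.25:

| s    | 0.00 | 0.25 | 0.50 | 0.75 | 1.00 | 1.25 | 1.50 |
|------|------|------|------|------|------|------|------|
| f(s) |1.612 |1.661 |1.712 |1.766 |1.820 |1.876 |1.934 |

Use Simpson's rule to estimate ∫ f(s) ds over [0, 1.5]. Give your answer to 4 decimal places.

2.6518

h = 0.25, n = 6.
(h/3)·[y₀ + 4y₁ + 2y₂ + 4y₃ + 2y₄ + 4y₅ + y₆] = 0.083333·(31.822) = 2.6518.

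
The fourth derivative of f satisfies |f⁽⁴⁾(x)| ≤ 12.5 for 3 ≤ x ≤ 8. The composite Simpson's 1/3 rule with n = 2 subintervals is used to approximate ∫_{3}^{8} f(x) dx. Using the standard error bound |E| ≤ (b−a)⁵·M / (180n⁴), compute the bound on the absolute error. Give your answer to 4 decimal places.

13.5634

|E| ≤ (5)⁵·12.5 / (180·2⁴) = 39062.5/2880 = 13.5634.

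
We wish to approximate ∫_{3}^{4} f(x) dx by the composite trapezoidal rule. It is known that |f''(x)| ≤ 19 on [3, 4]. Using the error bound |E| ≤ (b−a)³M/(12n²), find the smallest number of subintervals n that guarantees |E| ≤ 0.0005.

57

Need 19/(12n²) ≤ 0.0005.
n² ≥ 19/(12·0.0005) = 3166.67 ⇒ n ≥ 56.2731, so the smallest n is 57.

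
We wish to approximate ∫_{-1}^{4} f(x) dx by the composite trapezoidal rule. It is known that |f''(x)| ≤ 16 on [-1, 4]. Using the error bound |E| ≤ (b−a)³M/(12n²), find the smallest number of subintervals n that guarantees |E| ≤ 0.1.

Need 2000/(12n²) ≤ 0.1.
n² ≥ 2000/(12·0.1) = 1666.67 ⇒ n ≥ 40.8248, so the smallest n is 41.

41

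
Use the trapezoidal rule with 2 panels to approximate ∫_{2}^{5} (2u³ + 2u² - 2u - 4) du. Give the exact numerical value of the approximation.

h = (5 − 2)/2 = 1.5.
Nodes u₀,…,u₂ = 2, 3.5, 5.
f(u) = 2u³ + 2u² - 2u - 4: f₀=16, f₁=99.25, f₂=286.
(h/2)·[f₀ + 2f₁ + f₂] = 0.75·(500.5) = 375.375.

375.375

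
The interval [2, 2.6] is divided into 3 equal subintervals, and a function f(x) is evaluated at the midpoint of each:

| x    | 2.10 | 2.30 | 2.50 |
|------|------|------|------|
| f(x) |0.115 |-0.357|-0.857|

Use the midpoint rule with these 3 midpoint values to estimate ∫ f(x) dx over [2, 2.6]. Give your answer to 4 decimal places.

-0.2198

h = 0.2, n = 3.
h·[y(m₁) + y(m₂) + y(m₃)] = 0.2·(-1.099) = -0.2198.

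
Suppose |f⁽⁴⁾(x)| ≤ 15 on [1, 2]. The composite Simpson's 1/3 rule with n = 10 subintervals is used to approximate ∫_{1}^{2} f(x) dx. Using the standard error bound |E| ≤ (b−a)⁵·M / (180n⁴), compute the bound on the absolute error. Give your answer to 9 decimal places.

0.000008333

|E| ≤ (1)⁵·15 / (180·10⁴) = 15/1800000 = 0.000008333.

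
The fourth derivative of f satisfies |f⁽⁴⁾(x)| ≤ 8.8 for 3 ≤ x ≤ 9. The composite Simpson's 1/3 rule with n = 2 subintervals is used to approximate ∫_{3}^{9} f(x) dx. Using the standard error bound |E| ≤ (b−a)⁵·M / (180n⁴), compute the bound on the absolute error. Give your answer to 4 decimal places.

23.7600

|E| ≤ (6)⁵·8.8 / (180·2⁴) = 68428.8/2880 = 23.7600.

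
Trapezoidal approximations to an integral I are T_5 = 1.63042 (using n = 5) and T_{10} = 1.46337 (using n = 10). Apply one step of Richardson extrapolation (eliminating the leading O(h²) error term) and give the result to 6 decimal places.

1.407687

R = (4·T_{10} − T_5) / 3 = (4·1.46337 − 1.63042)/3 = (4.22306)/3 = 1.407687.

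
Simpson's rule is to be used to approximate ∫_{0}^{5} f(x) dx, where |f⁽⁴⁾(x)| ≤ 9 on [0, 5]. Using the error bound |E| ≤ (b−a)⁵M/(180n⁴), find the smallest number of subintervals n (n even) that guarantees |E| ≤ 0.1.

8

Need 28125/(180n⁴) ≤ 0.1.
n⁴ ≥ 28125/(180·0.1) = 1562.5 ⇒ n ≥ 6.2872, so the smallest even n is 8. (n must be even for Simpson's rule.)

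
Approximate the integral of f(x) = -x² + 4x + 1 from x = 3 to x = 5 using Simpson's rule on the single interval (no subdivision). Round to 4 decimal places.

S = (b−a)/6 · [f(3) + 4f(4) + f(5)] = 0.333333·[4 + 4·1 + (-4)] = 1.3333.

1.3333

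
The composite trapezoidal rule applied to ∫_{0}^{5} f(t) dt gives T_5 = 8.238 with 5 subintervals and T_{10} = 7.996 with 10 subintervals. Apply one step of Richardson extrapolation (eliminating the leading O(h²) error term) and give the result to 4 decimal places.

R = (4·T_{10} − T_5) / 3 = (4·7.996 − 8.238)/3 = (23.746)/3 = 7.9153.

7.9153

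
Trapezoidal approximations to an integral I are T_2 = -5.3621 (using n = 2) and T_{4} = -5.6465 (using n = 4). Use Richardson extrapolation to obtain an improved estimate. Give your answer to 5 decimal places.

R = (4·T_{4} − T_2) / 3 = (4·(-5.6465) − (-5.3621))/3 = (-17.2239)/3 = -5.74130.

-5.74130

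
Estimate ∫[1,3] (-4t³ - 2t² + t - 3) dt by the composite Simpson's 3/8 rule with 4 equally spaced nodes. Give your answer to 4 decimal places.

-99.3333

h = (3 − 1)/3 = 0.666667.
Nodes t₀,…,t₃ = 1, 1.666667, 2.333333, 3.
f(t) = -4t³ - 2t² + t - 3: f₀=-8, f₁=-25.407407, f₂=-62.370370, f₃=-126.
(3h/8)·[f₀ + 3f₁ + 3f₂ + f₃] = 0.25·(-397.333333) = -99.3333.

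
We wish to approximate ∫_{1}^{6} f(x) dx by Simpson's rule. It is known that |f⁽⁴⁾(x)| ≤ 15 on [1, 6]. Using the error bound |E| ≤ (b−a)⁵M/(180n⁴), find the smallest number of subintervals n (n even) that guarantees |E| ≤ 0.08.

8

Need 46875/(180n⁴) ≤ 0.08.
n⁴ ≥ 46875/(180·0.08) = 3255.21 ⇒ n ≥ 7.5534, so the smallest even n is 8. (n must be even for Simpson's rule.)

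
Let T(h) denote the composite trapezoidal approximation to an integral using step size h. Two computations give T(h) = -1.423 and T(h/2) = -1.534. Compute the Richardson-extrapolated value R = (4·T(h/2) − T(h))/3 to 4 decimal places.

-1.5710

R = (4·T(h/2) − T(h)) / 3 = (4·(-1.534) − (-1.423))/3 = (-4.713)/3 = -1.5710.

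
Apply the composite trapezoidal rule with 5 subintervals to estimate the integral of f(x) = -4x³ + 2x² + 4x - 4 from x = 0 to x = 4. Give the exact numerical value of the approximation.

h = (4 − 0)/5 = 0.8.
Nodes x₀,…,x₅ = 0, 0.8, 1.6, 2.4, 3.2, 4.
f(x) = -4x³ + 2x² + 4x - 4: f₀=-4, f₁=-1.568, f₂=-8.864, f₃=-38.176, f₄=-101.792, f₅=-212.
(h/2)·[f₀ + 2f₁ + 2f₂ + 2f₃ + 2f₄ + f₅] = 0.4·(-516.8) = -206.72.

-206.72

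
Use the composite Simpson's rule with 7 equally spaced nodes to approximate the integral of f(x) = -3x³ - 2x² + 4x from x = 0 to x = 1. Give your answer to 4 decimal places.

0.5833

h = (1 − 0)/6 = 0.166667.
Nodes x₀,…,x₆ = 0, 0.166667, 0.333333, 0.5, 0.666667, 0.833333, 1.
f(x) = -3x³ - 2x² + 4x: f₀=0, f₁=0.597222, f₂=1, f₃=1.125, f₄=0.888889, f₅=0.208333, f₆=-1.
(h/3)·[f₀ + 4f₁ + 2f₂ + 4f₃ + 2f₄ + 4f₅ + f₆] = 0.055556·(10.5) = 0.5833.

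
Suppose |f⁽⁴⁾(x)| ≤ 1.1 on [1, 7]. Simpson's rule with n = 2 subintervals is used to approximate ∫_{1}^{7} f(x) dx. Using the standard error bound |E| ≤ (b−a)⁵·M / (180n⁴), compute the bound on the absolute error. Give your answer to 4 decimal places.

2.9700

|E| ≤ (6)⁵·1.1 / (180·2⁴) = 8553.6/2880 = 2.9700.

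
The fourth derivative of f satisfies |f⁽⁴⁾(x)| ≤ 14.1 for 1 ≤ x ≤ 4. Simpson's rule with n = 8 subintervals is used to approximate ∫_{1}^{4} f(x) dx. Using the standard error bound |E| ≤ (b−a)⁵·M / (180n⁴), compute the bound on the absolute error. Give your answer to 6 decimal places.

|E| ≤ (3)⁵·14.1 / (180·8⁴) = 3426.3/737280 = 0.004647.

0.004647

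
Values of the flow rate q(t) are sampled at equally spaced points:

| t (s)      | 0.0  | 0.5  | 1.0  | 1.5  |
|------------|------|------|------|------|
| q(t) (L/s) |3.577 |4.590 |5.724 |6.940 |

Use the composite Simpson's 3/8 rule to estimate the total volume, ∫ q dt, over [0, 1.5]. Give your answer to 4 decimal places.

7.7736

h = 0.5, n = 3.
(3h/8)·[y₀ + 3y₁ + 3y₂ + y₃] = 0.1875·(41.459) = 7.7736.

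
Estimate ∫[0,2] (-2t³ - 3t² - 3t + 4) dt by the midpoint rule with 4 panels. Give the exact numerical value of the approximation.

h = (2 − 0)/4 = 0.5.
Midpoints m₁,…,m₄ = 0.25, 0.75, 1.25, 1.75.
f(m₁)=3.03125, f(m₂)=-0.78125, f(m₃)=-8.34375, f(m₄)=-21.15625.
h·[f(m₁) + f(m₂) + f(m₃) + f(m₄)] = 0.5·(-27.25) = -13.625.

-13.625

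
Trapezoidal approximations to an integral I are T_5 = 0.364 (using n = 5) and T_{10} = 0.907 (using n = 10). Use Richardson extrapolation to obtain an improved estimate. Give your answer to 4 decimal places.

R = (4·T_{10} − T_5) / 3 = (4·0.907 − 0.364)/3 = (3.264)/3 = 1.0880.

1.0880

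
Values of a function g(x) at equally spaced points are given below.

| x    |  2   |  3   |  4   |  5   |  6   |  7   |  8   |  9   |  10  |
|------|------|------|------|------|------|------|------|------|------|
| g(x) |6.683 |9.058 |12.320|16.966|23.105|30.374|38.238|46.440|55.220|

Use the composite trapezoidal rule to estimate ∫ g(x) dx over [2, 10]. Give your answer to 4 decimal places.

207.4525

h = 1, n = 8.
(h/2)·[y₀ + 2y₁ + 2y₂ + 2y₃ + 2y₄ + 2y₅ + 2y₆ + 2y₇ + y₈] = 0.5·(414.905) = 207.4525.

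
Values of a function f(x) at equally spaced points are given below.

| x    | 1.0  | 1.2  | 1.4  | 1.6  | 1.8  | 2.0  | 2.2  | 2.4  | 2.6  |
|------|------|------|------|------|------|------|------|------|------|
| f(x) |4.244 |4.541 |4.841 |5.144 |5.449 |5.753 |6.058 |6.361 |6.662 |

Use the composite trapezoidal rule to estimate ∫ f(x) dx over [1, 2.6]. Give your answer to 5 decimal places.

8.72000

h = 0.2, n = 8.
(h/2)·[y₀ + 2y₁ + 2y₂ + 2y₃ + 2y₄ + 2y₅ + 2y₆ + 2y₇ + y₈] = 0.1·(87.200) = 8.72000.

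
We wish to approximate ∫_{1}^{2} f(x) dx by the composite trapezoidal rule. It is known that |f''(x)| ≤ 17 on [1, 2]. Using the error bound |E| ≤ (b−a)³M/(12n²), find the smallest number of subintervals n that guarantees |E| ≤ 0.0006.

Need 17/(12n²) ≤ 0.0006.
n² ≥ 17/(12·0.0006) = 2361.11 ⇒ n ≥ 48.5913, so the smallest n is 49.

49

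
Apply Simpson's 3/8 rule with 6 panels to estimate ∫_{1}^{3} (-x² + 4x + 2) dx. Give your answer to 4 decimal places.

h = (3 − 1)/6 = 0.333333.
Nodes x₀,…,x₆ = 1, 1.333333, 1.666667, 2, 2.333333, 2.666667, 3.
f(x) = -x² + 4x + 2: f₀=5, f₁=5.555556, f₂=5.888889, f₃=6, f₄=5.888889, f₅=5.555556, f₆=5.
(3h/8)·[f₀ + 3f₁ + 3f₂ + 2f₃ + 3f₄ + 3f₅ + f₆] = 0.125·(90.666667) = 11.3333.

11.3333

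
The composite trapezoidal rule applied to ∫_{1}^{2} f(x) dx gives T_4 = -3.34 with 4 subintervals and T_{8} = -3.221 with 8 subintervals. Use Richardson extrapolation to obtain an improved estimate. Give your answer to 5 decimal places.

-3.18133

R = (4·T_{8} − T_4) / 3 = (4·(-3.221) − (-3.34))/3 = (-9.544)/3 = -3.18133.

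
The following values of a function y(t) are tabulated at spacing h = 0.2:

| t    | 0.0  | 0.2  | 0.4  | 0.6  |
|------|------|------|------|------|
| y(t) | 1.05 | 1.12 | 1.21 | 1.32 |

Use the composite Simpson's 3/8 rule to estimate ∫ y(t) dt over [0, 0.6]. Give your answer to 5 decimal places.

h = 0.2, n = 3.
(3h/8)·[y₀ + 3y₁ + 3y₂ + y₃] = 0.075·(9.36) = 0.70200.

0.70200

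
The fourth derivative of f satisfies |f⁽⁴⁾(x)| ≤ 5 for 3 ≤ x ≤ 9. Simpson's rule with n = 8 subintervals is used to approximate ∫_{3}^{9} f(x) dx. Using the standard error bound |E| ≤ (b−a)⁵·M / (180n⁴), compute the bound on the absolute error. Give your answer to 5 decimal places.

|E| ≤ (6)⁵·5 / (180·8⁴) = 38880/737280 = 0.05273.

0.05273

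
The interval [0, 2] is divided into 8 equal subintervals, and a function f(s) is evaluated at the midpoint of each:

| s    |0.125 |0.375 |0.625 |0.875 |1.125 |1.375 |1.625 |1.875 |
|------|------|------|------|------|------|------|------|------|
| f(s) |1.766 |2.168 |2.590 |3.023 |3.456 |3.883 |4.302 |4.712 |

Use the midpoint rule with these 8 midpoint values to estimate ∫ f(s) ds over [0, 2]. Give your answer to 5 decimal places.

h = 0.25, n = 8.
h·[y(m₁) + y(m₂) + y(m₃) + y(m₄) + y(m₅) + y(m₆) + y(m₇) + y(m₈)] = 0.25·(25.900) = 6.47500.

6.47500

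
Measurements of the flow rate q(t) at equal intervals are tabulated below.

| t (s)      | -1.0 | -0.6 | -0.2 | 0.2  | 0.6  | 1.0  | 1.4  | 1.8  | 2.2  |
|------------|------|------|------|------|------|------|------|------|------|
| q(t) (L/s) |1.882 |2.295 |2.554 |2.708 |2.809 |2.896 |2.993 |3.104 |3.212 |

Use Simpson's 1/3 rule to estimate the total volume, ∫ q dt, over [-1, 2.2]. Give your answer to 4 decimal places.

h = 0.4, n = 8.
(h/3)·[y₀ + 4y₁ + 2y₂ + 4y₃ + 2y₄ + 4y₅ + 2y₆ + 4y₇ + y₈] = 0.133333·(65.818) = 8.7757.

8.7757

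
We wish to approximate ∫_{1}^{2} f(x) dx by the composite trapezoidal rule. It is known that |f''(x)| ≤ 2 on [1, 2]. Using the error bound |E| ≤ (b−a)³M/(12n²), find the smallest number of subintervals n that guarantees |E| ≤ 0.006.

Need 2/(12n²) ≤ 0.006.
n² ≥ 2/(12·0.006) = 27.7778 ⇒ n ≥ 5.2705, so the smallest n is 6.

6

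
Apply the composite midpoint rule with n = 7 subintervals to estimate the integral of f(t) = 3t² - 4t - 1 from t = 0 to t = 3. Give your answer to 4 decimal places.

h = (3 − 0)/7 = 0.428571.
Midpoints m₁,…,m₇ = 0.214286, 0.642857, 1.071429, 1.5, 1.928571, 2.357143, 2.785714.
f(m₁)=-1.719388, f(m₂)=-2.331633, f(m₃)=-1.841837, f(m₄)=-0.25, f(m₅)=2.443878, f(m₆)=6.239796, f(m₇)=11.137755.
h·[f(m₁) + f(m₂) + f(m₃) + f(m₄) + f(m₅) + f(m₆) + f(m₇)] = 0.428571·(13.678571) = 5.8622.

5.8622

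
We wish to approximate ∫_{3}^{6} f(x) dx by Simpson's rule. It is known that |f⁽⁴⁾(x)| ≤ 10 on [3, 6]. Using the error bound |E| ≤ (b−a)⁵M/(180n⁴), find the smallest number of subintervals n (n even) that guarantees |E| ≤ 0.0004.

Need 2430/(180n⁴) ≤ 0.0004.
n⁴ ≥ 2430/(180·0.0004) = 33750 ⇒ n ≥ 13.5540, so the smallest even n is 14. (n must be even for Simpson's rule.)

14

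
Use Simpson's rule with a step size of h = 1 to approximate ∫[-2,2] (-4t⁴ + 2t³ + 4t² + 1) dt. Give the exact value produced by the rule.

h = (2 − (-2))/4 = 1.
Nodes t₀,…,t₄ = -2, -1, 0, 1, 2.
f(t) = -4t⁴ + 2t³ + 4t² + 1: f₀=-63, f₁=-1, f₂=1, f₃=3, f₄=-31.
(h/3)·[f₀ + 4f₁ + 2f₂ + 4f₃ + f₄] = 0.333333·(-84) = -28.

-28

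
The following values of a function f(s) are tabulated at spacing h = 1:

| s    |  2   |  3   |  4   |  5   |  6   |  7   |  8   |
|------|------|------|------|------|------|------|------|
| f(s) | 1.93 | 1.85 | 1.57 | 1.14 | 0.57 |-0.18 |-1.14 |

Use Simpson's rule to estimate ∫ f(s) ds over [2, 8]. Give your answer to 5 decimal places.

h = 1, n = 6.
(h/3)·[y₀ + 4y₁ + 2y₂ + 4y₃ + 2y₄ + 4y₅ + y₆] = 0.333333·(16.31) = 5.43667.

5.43667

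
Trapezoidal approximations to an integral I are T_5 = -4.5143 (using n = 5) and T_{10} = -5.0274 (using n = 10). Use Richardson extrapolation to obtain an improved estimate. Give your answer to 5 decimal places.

-5.19843

R = (4·T_{10} − T_5) / 3 = (4·(-5.0274) − (-4.5143))/3 = (-15.5953)/3 = -5.19843.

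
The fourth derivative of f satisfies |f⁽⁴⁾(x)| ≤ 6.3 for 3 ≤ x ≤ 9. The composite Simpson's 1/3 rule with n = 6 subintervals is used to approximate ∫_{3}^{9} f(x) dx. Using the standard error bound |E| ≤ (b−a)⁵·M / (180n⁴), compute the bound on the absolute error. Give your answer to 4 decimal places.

|E| ≤ (6)⁵·6.3 / (180·6⁴) = 48988.8/233280 = 0.2100.

0.2100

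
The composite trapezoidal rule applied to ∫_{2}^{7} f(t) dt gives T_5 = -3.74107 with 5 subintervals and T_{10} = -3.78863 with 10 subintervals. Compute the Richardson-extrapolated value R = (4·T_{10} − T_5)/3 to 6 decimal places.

-3.804483

R = (4·T_{10} − T_5) / 3 = (4·(-3.78863) − (-3.74107))/3 = (-11.41345)/3 = -3.804483.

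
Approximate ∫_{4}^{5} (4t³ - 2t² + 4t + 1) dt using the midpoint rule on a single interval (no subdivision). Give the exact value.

M = (b−a)·f(4.5) = 1·(343) = 343.

343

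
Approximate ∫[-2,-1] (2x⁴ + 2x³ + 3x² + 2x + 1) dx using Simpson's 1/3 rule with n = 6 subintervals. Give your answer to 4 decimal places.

h = (-1 − (-2))/6 = 0.166667.
Nodes x₀,…,x₆ = -2, -1.833333, -1.666667, -1.5, -1.333333, -1.166667, -1.
f(x) = 2x⁴ + 2x³ + 3x² + 2x + 1: f₀=25, f₁=17.686728, f₂=12.172840, f₃=8.125, f₄=5.246914, f₅=3.279321, f₆=2.
(h/3)·[f₀ + 4f₁ + 2f₂ + 4f₃ + 2f₄ + 4f₅ + f₆] = 0.055556·(178.203704) = 9.9002.

9.9002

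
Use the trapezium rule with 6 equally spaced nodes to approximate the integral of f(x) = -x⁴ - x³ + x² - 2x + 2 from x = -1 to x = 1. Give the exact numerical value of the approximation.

h = (1 − (-1))/5 = 0.4.
Nodes x₀,…,x₅ = -1, -0.6, -0.2, 0.2, 0.6, 1.
f(x) = -x⁴ - x³ + x² - 2x + 2: f₀=5, f₁=3.6464, f₂=2.4464, f₃=1.6304, f₄=0.8144, f₅=-1.
(h/2)·[f₀ + 2f₁ + 2f₂ + 2f₃ + 2f₄ + f₅] = 0.2·(21.0752) = 4.21504.

4.21504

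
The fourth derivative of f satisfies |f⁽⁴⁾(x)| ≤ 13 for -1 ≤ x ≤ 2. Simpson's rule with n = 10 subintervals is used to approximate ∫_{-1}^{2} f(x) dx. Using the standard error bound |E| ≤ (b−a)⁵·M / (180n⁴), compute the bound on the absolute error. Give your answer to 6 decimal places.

0.001755

|E| ≤ (3)⁵·13 / (180·10⁴) = 3159/1800000 = 0.001755.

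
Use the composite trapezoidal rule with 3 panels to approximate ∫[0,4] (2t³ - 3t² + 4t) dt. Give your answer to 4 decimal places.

h = (4 − 0)/3 = 1.333333.
Nodes t₀,…,t₃ = 0, 1.333333, 2.666667, 4.
f(t) = 2t³ - 3t² + 4t: f₀=0, f₁=4.740741, f₂=27.259259, f₃=96.
(h/2)·[f₀ + 2f₁ + 2f₂ + f₃] = 0.666667·(160) = 106.6667.

106.6667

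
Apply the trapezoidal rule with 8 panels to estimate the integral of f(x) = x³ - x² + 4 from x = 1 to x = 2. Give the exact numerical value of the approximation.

5.42578125

h = (2 − 1)/8 = 0.125.
Nodes x₀,…,x₈ = 1, 1.125, 1.25, 1.375, 1.5, 1.625, 1.75, 1.875, 2.
f(x) = x³ - x² + 4: f₀=4, f₁=4.158203125, f₂=4.390625, f₃=4.708984375, f₄=5.125, f₅=5.650390625, f₆=6.296875, f₇=7.076171875, f₈=8.
(h/2)·[f₀ + 2f₁ + 2f₂ + 2f₃ + 2f₄ + 2f₅ + 2f₆ + 2f₇ + f₈] = 0.0625·(86.8125) = 5.42578125.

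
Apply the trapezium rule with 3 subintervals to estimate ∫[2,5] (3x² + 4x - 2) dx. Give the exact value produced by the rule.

154.5

h = (5 − 2)/3 = 1.
Nodes x₀,…,x₃ = 2, 3, 4, 5.
f(x) = 3x² + 4x - 2: f₀=18, f₁=37, f₂=62, f₃=93.
(h/2)·[f₀ + 2f₁ + 2f₂ + f₃] = 0.5·(309) = 154.5.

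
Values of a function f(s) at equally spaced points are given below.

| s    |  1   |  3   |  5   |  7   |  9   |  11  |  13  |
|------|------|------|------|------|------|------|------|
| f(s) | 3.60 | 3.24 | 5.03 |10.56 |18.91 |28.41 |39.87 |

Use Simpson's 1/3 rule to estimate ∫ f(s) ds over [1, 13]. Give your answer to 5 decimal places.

h = 2, n = 6.
(h/3)·[y₀ + 4y₁ + 2y₂ + 4y₃ + 2y₄ + 4y₅ + y₆] = 0.666667·(260.19) = 173.46000.

173.46000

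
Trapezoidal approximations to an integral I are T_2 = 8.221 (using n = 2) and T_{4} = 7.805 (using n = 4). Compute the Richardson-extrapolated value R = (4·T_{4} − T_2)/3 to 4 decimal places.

R = (4·T_{4} − T_2) / 3 = (4·7.805 − 8.221)/3 = (22.999)/3 = 7.6663.

7.6663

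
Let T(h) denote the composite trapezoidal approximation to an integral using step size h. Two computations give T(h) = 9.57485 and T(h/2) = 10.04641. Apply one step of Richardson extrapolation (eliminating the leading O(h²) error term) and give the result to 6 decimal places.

R = (4·T(h/2) − T(h)) / 3 = (4·10.04641 − 9.57485)/3 = (30.61079)/3 = 10.203597.

10.203597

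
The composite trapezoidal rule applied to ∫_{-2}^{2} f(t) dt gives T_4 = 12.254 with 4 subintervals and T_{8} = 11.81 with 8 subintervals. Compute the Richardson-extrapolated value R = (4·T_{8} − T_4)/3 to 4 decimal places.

R = (4·T_{8} − T_4) / 3 = (4·11.81 − 12.254)/3 = (34.986)/3 = 11.6620.

11.6620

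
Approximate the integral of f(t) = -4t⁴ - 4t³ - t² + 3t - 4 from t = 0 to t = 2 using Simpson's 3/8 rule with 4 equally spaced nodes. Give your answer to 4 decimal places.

-46.7407

h = (2 − 0)/3 = 0.666667.
Nodes t₀,…,t₃ = 0, 0.666667, 1.333333, 2.
f(t) = -4t⁴ - 4t³ - t² + 3t - 4: f₀=-4, f₁=-4.419753, f₂=-23.901235, f₃=-98.
(3h/8)·[f₀ + 3f₁ + 3f₂ + f₃] = 0.25·(-186.962963) = -46.7407.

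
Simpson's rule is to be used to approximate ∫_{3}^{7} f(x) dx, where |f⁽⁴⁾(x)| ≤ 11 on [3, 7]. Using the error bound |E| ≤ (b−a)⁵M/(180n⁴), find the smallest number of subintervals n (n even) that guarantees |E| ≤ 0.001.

Need 11264/(180n⁴) ≤ 0.001.
n⁴ ≥ 11264/(180·0.001) = 62577.8 ⇒ n ≥ 15.8163, so the smallest even n is 16. (n must be even for Simpson's rule.)

16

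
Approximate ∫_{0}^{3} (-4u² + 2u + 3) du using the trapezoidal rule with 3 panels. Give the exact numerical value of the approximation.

h = (3 − 0)/3 = 1.
Nodes u₀,…,u₃ = 0, 1, 2, 3.
f(u) = -4u² + 2u + 3: f₀=3, f₁=1, f₂=-9, f₃=-27.
(h/2)·[f₀ + 2f₁ + 2f₂ + f₃] = 0.5·(-40) = -20.

-20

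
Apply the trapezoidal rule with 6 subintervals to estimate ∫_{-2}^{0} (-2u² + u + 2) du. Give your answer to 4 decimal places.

h = (0 − (-2))/6 = 0.333333.
Nodes u₀,…,u₆ = -2, -1.666667, -1.333333, -1, -0.666667, -0.333333, 0.
f(u) = -2u² + u + 2: f₀=-8, f₁=-5.222222, f₂=-2.888889, f₃=-1, f₄=0.444444, f₅=1.444444, f₆=2.
(h/2)·[f₀ + 2f₁ + 2f₂ + 2f₃ + 2f₄ + 2f₅ + f₆] = 0.166667·(-20.444444) = -3.4074.

-3.4074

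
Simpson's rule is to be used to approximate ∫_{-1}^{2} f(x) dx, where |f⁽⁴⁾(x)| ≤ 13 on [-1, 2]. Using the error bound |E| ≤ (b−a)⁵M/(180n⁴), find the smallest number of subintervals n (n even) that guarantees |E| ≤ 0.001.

12

Need 3159/(180n⁴) ≤ 0.001.
n⁴ ≥ 3159/(180·0.001) = 17550 ⇒ n ≥ 11.5098, so the smallest even n is 12. (n must be even for Simpson's rule.)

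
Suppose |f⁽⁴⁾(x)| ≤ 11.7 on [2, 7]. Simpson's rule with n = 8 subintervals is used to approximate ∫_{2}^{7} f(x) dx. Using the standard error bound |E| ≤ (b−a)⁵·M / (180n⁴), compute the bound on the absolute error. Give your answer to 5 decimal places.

|E| ≤ (5)⁵·11.7 / (180·8⁴) = 36562.5/737280 = 0.04959.

0.04959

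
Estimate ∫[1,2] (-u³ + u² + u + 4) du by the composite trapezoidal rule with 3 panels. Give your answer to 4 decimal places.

4.0185

h = (2 − 1)/3 = 0.333333.
Nodes u₀,…,u₃ = 1, 1.333333, 1.666667, 2.
f(u) = -u³ + u² + u + 4: f₀=5, f₁=4.740741, f₂=3.814815, f₃=2.
(h/2)·[f₀ + 2f₁ + 2f₂ + f₃] = 0.166667·(24.111111) = 4.0185.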